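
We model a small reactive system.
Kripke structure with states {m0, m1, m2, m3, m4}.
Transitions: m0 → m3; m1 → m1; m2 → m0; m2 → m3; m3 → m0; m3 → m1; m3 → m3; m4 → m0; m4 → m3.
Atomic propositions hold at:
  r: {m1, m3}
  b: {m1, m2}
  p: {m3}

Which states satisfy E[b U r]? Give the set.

{m1, m2, m3}

E[b U r]: least fixpoint, start Z0 = Sat(r) = {m1, m3}, add states in Sat(b) with some successor in Z. Z1 = {m1, m2, m3}; fixed.
Sat(E[b U r]) = {m1, m2, m3}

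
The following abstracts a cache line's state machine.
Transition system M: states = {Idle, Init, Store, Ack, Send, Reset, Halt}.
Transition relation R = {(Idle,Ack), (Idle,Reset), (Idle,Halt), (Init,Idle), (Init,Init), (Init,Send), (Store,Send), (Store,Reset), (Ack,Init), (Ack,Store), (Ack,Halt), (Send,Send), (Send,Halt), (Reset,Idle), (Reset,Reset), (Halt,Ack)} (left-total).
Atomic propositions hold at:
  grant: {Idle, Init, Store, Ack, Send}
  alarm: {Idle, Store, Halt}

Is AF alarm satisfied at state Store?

AF alarm: least fixpoint, start Z0 = {Idle, Store, Halt}, add states with every successor in Z. Already a fixed point.
Sat(AF alarm) = {Idle, Store, Halt}
Store ∈ Sat(AF alarm) = {Idle, Store, Halt}, so the formula holds at Store.

Yes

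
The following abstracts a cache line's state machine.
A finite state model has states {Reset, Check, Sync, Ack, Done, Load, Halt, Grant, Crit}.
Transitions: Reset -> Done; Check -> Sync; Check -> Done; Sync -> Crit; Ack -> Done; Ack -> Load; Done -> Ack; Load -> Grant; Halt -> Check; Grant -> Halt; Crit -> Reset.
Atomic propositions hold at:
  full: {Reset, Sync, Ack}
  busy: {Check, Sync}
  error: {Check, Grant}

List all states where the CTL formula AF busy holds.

{Check, Sync, Load, Halt, Grant}

AF busy: least fixpoint, start Z0 = {Check, Sync}, add states with every successor in Z. Z1 = {Check, Sync, Halt}; Z2 = {Check, Sync, Halt, Grant}; Z3 = {Check, Sync, Load, Halt, Grant}; fixed.
Sat(AF busy) = {Check, Sync, Load, Halt, Grant}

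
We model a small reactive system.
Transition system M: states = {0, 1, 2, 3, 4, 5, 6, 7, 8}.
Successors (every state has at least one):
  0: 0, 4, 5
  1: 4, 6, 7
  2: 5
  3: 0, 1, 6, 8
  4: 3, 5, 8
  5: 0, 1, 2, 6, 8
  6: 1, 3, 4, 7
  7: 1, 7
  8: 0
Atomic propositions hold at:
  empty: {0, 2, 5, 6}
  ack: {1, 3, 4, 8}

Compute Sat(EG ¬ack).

{0, 2, 5, 6, 7}

Sat(¬ack) = {0, 2, 5, 6, 7}
EG ¬ack: greatest fixpoint, start Z0 = {0, 2, 5, 6, 7}, keep only states in Sat with some successor in Z. Already a fixed point.
Sat(EG ¬ack) = {0, 2, 5, 6, 7}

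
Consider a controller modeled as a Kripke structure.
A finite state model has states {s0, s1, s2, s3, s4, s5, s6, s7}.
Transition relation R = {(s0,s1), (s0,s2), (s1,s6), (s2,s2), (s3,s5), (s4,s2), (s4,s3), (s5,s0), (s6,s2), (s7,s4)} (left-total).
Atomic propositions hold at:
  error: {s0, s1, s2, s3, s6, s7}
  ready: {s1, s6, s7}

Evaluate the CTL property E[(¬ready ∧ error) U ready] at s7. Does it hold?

Yes

Sat(¬ready) = {s0, s2, s3, s4, s5}
Sat(¬ready ∧ error) = {s0, s2, s3}
E[(¬ready ∧ error) U ready]: least fixpoint, start Z0 = Sat(ready) = {s1, s6, s7}, add states in Sat(¬ready ∧ error) with some successor in Z. Z1 = {s0, s1, s6, s7}; fixed.
Sat(E[(¬ready ∧ error) U ready]) = {s0, s1, s6, s7}
s7 ∈ Sat(E[(¬ready ∧ error) U ready]) = {s0, s1, s6, s7}, so the formula holds at s7.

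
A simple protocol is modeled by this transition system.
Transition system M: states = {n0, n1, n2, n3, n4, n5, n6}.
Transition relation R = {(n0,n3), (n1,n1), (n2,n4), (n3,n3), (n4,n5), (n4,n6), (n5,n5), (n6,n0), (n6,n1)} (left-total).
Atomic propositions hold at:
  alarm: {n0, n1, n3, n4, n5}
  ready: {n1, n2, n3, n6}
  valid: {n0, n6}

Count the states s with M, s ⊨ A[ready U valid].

2

A[ready U valid]: least fixpoint, start Z0 = Sat(valid) = {n0, n6}, add states in Sat(ready) with every successor in Z. Already a fixed point.
Sat(A[ready U valid]) = {n0, n6}
|Sat(A[ready U valid])| = |{n0, n6}| = 2.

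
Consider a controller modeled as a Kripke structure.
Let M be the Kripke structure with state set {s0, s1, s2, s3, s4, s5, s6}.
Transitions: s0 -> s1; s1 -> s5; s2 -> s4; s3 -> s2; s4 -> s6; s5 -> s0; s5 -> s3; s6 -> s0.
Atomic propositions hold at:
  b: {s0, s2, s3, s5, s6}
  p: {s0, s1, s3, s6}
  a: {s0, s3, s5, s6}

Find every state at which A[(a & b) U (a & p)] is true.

{s0, s3, s5, s6}

Sat(a & b) = {s0, s3, s5, s6}
Sat(a & p) = {s0, s3, s6}
A[(a & b) U (a & p)]: least fixpoint, start Z0 = Sat((a & p)) = {s0, s3, s6}, add states in Sat(a & b) with every successor in Z. Z1 = {s0, s3, s5, s6}; fixed.
Sat(A[(a & b) U (a & p)]) = {s0, s3, s5, s6}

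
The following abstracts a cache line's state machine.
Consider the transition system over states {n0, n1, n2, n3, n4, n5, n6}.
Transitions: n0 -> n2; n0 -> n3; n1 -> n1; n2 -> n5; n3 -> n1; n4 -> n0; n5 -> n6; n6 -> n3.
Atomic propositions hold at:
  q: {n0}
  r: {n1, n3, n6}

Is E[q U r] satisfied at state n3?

Yes

E[q U r]: least fixpoint, start Z0 = Sat(r) = {n1, n3, n6}, add states in Sat(q) with some successor in Z. Z1 = {n0, n1, n3, n6}; fixed.
Sat(E[q U r]) = {n0, n1, n3, n6}
n3 ∈ Sat(E[q U r]) = {n0, n1, n3, n6}, so the formula holds at n3.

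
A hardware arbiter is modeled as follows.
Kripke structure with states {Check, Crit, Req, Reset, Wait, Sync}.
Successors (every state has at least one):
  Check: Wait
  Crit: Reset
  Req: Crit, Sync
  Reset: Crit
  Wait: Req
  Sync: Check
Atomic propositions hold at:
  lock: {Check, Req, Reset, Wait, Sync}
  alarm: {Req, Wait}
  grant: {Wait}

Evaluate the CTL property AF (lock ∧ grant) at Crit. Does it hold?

No

Sat(lock ∧ grant) = {Wait}
AF (lock ∧ grant): least fixpoint, start Z0 = {Wait}, add states with every successor in Z. Z1 = {Check, Wait}; Z2 = {Check, Wait, Sync}; fixed.
Sat(AF (lock ∧ grant)) = {Check, Wait, Sync}
Crit ∉ Sat(AF (lock ∧ grant)) = {Check, Wait, Sync}, so the formula does not hold at Crit.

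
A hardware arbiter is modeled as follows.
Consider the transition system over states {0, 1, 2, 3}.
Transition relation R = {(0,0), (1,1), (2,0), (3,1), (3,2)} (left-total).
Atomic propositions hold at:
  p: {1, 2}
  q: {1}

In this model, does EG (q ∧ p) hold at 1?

Sat(q ∧ p) = {1}
EG (q ∧ p): greatest fixpoint, start Z0 = {1}, keep only states in Sat with some successor in Z. Already a fixed point.
Sat(EG (q ∧ p)) = {1}
1 ∈ Sat(EG (q ∧ p)) = {1}, so the formula holds at 1.

Yes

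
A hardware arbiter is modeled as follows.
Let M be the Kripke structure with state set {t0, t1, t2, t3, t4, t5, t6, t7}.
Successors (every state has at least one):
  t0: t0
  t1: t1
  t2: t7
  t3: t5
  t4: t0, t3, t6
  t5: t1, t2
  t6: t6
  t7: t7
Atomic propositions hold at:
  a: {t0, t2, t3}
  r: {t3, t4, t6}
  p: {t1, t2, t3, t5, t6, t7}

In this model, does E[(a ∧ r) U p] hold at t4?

No

Sat(a ∧ r) = {t3}
E[(a ∧ r) U p]: least fixpoint, start Z0 = Sat(p) = {t1, t2, t3, t5, t6, t7}, add states in Sat(a ∧ r) with some successor in Z. Already a fixed point.
Sat(E[(a ∧ r) U p]) = {t1, t2, t3, t5, t6, t7}
t4 ∉ Sat(E[(a ∧ r) U p]) = {t1, t2, t3, t5, t6, t7}, so the formula does not hold at t4.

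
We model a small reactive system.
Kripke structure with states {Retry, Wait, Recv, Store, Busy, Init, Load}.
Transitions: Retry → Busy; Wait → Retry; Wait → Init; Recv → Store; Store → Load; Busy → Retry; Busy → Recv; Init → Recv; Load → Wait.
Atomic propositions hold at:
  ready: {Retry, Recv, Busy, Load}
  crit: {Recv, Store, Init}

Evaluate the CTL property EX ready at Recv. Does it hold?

No

Sat(EX ready) = {s : some successor in {Retry, Recv, Busy, Load}} = {Retry, Wait, Store, Busy, Init}
Recv ∉ Sat(EX ready) = {Retry, Wait, Store, Busy, Init}, so the formula does not hold at Recv.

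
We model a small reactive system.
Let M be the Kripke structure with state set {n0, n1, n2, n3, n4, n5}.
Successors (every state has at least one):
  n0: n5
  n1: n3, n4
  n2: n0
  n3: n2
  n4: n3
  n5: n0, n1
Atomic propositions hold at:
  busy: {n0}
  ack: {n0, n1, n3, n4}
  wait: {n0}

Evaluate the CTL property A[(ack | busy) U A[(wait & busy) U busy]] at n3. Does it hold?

No

Sat(ack | busy) = {n0, n1, n3, n4}
Sat(wait & busy) = {n0}
A[(wait & busy) U busy]: least fixpoint, start Z0 = Sat(busy) = {n0}, add states in Sat(wait & busy) with every successor in Z. Already a fixed point.
Sat(A[(wait & busy) U busy]) = {n0}
A[(ack | busy) U A[(wait & busy) U busy]]: least fixpoint, start Z0 = Sat(A[(wait & busy) U busy]) = {n0}, add states in Sat(ack | busy) with every successor in Z. Already a fixed point.
Sat(A[(ack | busy) U A[(wait & busy) U busy]]) = {n0}
n3 ∉ Sat(A[(ack | busy) U A[(wait & busy) U busy]]) = {n0}, so the formula does not hold at n3.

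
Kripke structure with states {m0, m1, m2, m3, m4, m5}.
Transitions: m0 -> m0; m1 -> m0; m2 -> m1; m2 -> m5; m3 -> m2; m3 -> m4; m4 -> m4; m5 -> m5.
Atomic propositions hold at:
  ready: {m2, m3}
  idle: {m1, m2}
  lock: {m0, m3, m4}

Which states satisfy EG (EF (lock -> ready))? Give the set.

Sat(lock -> ready) = {m1, m2, m3, m5}
EF (lock -> ready): least fixpoint, start Z0 = {m1, m2, m3, m5}, add states with some successor in Z. Already a fixed point.
Sat(EF (lock -> ready)) = {m1, m2, m3, m5}
EG (EF (lock -> ready)): greatest fixpoint, start Z0 = {m1, m2, m3, m5}, keep only states in Sat with some successor in Z. Z1 = {m2, m3, m5}; fixed.
Sat(EG (EF (lock -> ready))) = {m2, m3, m5}

{m2, m3, m5}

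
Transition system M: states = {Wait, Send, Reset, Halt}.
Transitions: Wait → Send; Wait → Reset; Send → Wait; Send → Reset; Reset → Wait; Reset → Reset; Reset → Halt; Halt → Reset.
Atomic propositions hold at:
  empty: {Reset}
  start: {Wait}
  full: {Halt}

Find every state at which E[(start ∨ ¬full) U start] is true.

Sat(¬full) = {Wait, Send, Reset}
Sat(start ∨ ¬full) = {Wait, Send, Reset}
E[(start ∨ ¬full) U start]: least fixpoint, start Z0 = Sat(start) = {Wait}, add states in Sat(start ∨ ¬full) with some successor in Z. Z1 = {Wait, Send, Reset}; fixed.
Sat(E[(start ∨ ¬full) U start]) = {Wait, Send, Reset}

{Wait, Send, Reset}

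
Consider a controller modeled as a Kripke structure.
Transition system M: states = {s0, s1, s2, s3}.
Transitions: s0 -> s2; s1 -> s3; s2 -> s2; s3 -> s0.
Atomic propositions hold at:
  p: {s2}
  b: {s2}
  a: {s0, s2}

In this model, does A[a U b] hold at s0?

A[a U b]: least fixpoint, start Z0 = Sat(b) = {s2}, add states in Sat(a) with every successor in Z. Z1 = {s0, s2}; fixed.
Sat(A[a U b]) = {s0, s2}
s0 ∈ Sat(A[a U b]) = {s0, s2}, so the formula holds at s0.

Yes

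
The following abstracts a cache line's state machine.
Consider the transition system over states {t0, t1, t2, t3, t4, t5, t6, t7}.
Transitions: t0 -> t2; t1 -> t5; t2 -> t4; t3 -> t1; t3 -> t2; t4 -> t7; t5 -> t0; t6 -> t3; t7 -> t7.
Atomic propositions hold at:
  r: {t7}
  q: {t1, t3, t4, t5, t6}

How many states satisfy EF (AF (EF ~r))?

Sat(~r) = {t0, t1, t2, t3, t4, t5, t6}
EF ~r: least fixpoint, start Z0 = {t0, t1, t2, t3, t4, t5, t6}, add states with some successor in Z. Already a fixed point.
Sat(EF ~r) = {t0, t1, t2, t3, t4, t5, t6}
AF (EF ~r): least fixpoint, start Z0 = {t0, t1, t2, t3, t4, t5, t6}, add states with every successor in Z. Already a fixed point.
Sat(AF (EF ~r)) = {t0, t1, t2, t3, t4, t5, t6}
EF (AF (EF ~r)): least fixpoint, start Z0 = {t0, t1, t2, t3, t4, t5, t6}, add states with some successor in Z. Already a fixed point.
Sat(EF (AF (EF ~r))) = {t0, t1, t2, t3, t4, t5, t6}
|Sat(EF (AF (EF ~r)))| = |{t0, t1, t2, t3, t4, t5, t6}| = 7.

7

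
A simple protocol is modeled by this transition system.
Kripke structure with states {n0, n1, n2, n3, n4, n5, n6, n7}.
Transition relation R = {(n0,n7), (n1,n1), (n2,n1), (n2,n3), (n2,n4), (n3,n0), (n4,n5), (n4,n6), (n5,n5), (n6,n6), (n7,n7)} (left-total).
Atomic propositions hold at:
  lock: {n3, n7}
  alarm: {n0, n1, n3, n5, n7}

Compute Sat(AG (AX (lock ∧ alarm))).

{n0, n7}

Sat(lock ∧ alarm) = {n3, n7}
Sat(AX (lock ∧ alarm)) = {s : every successor in {n3, n7}} = {n0, n7}
AG (AX (lock ∧ alarm)): greatest fixpoint, start Z0 = {n0, n7}, keep only states in Sat with every successor in Z. Already a fixed point.
Sat(AG (AX (lock ∧ alarm))) = {n0, n7}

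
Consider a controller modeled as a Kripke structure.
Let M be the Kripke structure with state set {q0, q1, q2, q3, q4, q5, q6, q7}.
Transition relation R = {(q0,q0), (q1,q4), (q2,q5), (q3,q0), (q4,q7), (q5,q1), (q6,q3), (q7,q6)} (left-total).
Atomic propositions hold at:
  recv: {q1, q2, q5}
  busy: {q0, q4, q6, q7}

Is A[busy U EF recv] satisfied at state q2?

Yes

EF recv: least fixpoint, start Z0 = {q1, q2, q5}, add states with some successor in Z. Already a fixed point.
Sat(EF recv) = {q1, q2, q5}
A[busy U EF recv]: least fixpoint, start Z0 = Sat(EF recv) = {q1, q2, q5}, add states in Sat(busy) with every successor in Z. Already a fixed point.
Sat(A[busy U EF recv]) = {q1, q2, q5}
q2 ∈ Sat(A[busy U EF recv]) = {q1, q2, q5}, so the formula holds at q2.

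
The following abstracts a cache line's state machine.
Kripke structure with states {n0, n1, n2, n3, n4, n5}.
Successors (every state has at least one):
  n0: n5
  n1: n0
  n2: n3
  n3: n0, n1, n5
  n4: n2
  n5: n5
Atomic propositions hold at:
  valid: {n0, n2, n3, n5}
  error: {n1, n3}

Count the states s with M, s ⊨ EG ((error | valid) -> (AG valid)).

2

Sat(error | valid) = {n0, n1, n2, n3, n5}
AG valid: greatest fixpoint, start Z0 = {n0, n2, n3, n5}, keep only states in Sat with every successor in Z. Z1 = {n0, n2, n5}; Z2 = {n0, n5}; fixed.
Sat(AG valid) = {n0, n5}
Sat((error | valid) -> (AG valid)) = {n0, n4, n5}
EG ((error | valid) -> (AG valid)): greatest fixpoint, start Z0 = {n0, n4, n5}, keep only states in Sat with some successor in Z. Z1 = {n0, n5}; fixed.
Sat(EG ((error | valid) -> (AG valid))) = {n0, n5}
|Sat(EG ((error | valid) -> (AG valid)))| = |{n0, n5}| = 2.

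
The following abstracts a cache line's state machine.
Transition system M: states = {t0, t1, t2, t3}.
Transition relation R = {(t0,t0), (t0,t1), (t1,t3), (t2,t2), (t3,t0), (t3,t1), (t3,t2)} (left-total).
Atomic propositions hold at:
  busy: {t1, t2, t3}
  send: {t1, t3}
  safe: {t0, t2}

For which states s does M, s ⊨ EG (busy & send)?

{t1, t3}

Sat(busy & send) = {t1, t3}
EG (busy & send): greatest fixpoint, start Z0 = {t1, t3}, keep only states in Sat with some successor in Z. Already a fixed point.
Sat(EG (busy & send)) = {t1, t3}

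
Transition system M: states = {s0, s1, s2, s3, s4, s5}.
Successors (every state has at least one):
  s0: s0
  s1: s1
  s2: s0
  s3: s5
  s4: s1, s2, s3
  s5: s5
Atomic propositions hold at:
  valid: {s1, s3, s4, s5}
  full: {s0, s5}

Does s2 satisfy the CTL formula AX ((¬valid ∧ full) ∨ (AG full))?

Sat(¬valid) = {s0, s2}
Sat(¬valid ∧ full) = {s0}
AG full: greatest fixpoint, start Z0 = {s0, s5}, keep only states in Sat with every successor in Z. Already a fixed point.
Sat(AG full) = {s0, s5}
Sat((¬valid ∧ full) ∨ (AG full)) = {s0, s5}
Sat(AX ((¬valid ∧ full) ∨ (AG full))) = {s : every successor in {s0, s5}} = {s0, s2, s3, s5}
s2 ∈ Sat(AX ((¬valid ∧ full) ∨ (AG full))) = {s0, s2, s3, s5}, so the formula holds at s2.

Yes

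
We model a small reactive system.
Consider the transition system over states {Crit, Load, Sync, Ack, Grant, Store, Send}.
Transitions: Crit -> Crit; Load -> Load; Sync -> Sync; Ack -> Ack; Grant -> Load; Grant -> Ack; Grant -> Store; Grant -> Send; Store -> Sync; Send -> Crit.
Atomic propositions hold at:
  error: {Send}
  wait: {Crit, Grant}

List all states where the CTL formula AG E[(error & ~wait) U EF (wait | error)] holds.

Sat(~wait) = {Load, Sync, Ack, Store, Send}
Sat(error & ~wait) = {Send}
Sat(wait | error) = {Crit, Grant, Send}
EF (wait | error): least fixpoint, start Z0 = {Crit, Grant, Send}, add states with some successor in Z. Already a fixed point.
Sat(EF (wait | error)) = {Crit, Grant, Send}
E[(error & ~wait) U EF (wait | error)]: least fixpoint, start Z0 = Sat(EF (wait | error)) = {Crit, Grant, Send}, add states in Sat(error & ~wait) with some successor in Z. Already a fixed point.
Sat(E[(error & ~wait) U EF (wait | error)]) = {Crit, Grant, Send}
AG E[(error & ~wait) U EF (wait | error)]: greatest fixpoint, start Z0 = {Crit, Grant, Send}, keep only states in Sat with every successor in Z. Z1 = {Crit, Send}; fixed.
Sat(AG E[(error & ~wait) U EF (wait | error)]) = {Crit, Send}

{Crit, Send}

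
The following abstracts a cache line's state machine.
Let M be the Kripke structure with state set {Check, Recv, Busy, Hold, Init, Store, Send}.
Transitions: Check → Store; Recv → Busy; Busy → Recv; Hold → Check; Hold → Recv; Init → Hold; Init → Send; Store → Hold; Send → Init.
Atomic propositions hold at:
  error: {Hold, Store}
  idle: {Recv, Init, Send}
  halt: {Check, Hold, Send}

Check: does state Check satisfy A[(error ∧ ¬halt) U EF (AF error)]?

Sat(¬halt) = {Recv, Busy, Init, Store}
Sat(error ∧ ¬halt) = {Store}
AF error: least fixpoint, start Z0 = {Hold, Store}, add states with every successor in Z. Z1 = {Check, Hold, Store}; fixed.
Sat(AF error) = {Check, Hold, Store}
EF (AF error): least fixpoint, start Z0 = {Check, Hold, Store}, add states with some successor in Z. Z1 = {Check, Hold, Init, Store}; Z2 = {Check, Hold, Init, Store, Send}; fixed.
Sat(EF (AF error)) = {Check, Hold, Init, Store, Send}
A[(error ∧ ¬halt) U EF (AF error)]: least fixpoint, start Z0 = Sat(EF (AF error)) = {Check, Hold, Init, Store, Send}, add states in Sat(error ∧ ¬halt) with every successor in Z. Already a fixed point.
Sat(A[(error ∧ ¬halt) U EF (AF error)]) = {Check, Hold, Init, Store, Send}
Check ∈ Sat(A[(error ∧ ¬halt) U EF (AF error)]) = {Check, Hold, Init, Store, Send}, so the formula holds at Check.

Yes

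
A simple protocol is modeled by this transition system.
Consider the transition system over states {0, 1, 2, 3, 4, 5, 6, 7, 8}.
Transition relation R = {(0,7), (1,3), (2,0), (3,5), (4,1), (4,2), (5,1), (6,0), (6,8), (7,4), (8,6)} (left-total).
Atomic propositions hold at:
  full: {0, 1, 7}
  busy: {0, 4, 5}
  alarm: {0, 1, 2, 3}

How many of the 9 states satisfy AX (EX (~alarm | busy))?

Sat(~alarm) = {4, 5, 6, 7, 8}
Sat(~alarm | busy) = {0, 4, 5, 6, 7, 8}
Sat(EX (~alarm | busy)) = {s : some successor in {0, 4, 5, 6, 7, 8}} = {0, 2, 3, 6, 7, 8}
Sat(AX (EX (~alarm | busy))) = {s : every successor in {0, 2, 3, 6, 7, 8}} = {0, 1, 2, 6, 8}
|Sat(AX (EX (~alarm | busy)))| = |{0, 1, 2, 6, 8}| = 5.

5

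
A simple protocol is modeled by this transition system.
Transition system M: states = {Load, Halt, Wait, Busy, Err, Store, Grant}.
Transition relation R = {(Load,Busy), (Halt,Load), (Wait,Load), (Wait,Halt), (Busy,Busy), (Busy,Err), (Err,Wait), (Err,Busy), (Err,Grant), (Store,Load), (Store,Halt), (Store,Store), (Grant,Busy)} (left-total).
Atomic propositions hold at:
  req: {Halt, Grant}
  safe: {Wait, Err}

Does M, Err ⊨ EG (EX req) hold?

No

Sat(EX req) = {s : some successor in {Halt, Grant}} = {Wait, Err, Store}
EG (EX req): greatest fixpoint, start Z0 = {Wait, Err, Store}, keep only states in Sat with some successor in Z. Z1 = {Err, Store}; Z2 = {Store}; fixed.
Sat(EG (EX req)) = {Store}
Err ∉ Sat(EG (EX req)) = {Store}, so the formula does not hold at Err.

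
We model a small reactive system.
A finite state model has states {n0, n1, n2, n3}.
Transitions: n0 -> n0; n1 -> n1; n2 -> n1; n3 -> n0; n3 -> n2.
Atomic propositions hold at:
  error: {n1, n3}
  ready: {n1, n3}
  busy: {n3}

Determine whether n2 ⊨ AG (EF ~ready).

Sat(~ready) = {n0, n2}
EF ~ready: least fixpoint, start Z0 = {n0, n2}, add states with some successor in Z. Z1 = {n0, n2, n3}; fixed.
Sat(EF ~ready) = {n0, n2, n3}
AG (EF ~ready): greatest fixpoint, start Z0 = {n0, n2, n3}, keep only states in Sat with every successor in Z. Z1 = {n0, n3}; Z2 = {n0}; fixed.
Sat(AG (EF ~ready)) = {n0}
n2 ∉ Sat(AG (EF ~ready)) = {n0}, so the formula does not hold at n2.

No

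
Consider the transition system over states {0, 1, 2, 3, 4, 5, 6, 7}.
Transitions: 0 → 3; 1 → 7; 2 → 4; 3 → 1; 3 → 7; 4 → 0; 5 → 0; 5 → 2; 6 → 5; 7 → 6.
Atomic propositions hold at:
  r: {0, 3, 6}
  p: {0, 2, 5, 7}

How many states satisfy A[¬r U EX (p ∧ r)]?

Sat(¬r) = {1, 2, 4, 5, 7}
Sat(p ∧ r) = {0}
Sat(EX (p ∧ r)) = {s : some successor in {0}} = {4, 5}
A[¬r U EX (p ∧ r)]: least fixpoint, start Z0 = Sat(EX (p ∧ r)) = {4, 5}, add states in Sat(¬r) with every successor in Z. Z1 = {2, 4, 5}; fixed.
Sat(A[¬r U EX (p ∧ r)]) = {2, 4, 5}
|Sat(A[¬r U EX (p ∧ r)])| = |{2, 4, 5}| = 3.

3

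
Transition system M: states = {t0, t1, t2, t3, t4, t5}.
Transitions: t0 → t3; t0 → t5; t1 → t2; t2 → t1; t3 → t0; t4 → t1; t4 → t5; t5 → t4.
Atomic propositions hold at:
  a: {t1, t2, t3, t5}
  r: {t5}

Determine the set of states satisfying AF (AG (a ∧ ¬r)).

Sat(¬r) = {t0, t1, t2, t3, t4}
Sat(a ∧ ¬r) = {t1, t2, t3}
AG (a ∧ ¬r): greatest fixpoint, start Z0 = {t1, t2, t3}, keep only states in Sat with every successor in Z. Z1 = {t1, t2}; fixed.
Sat(AG (a ∧ ¬r)) = {t1, t2}
AF (AG (a ∧ ¬r)): least fixpoint, start Z0 = {t1, t2}, add states with every successor in Z. Already a fixed point.
Sat(AF (AG (a ∧ ¬r))) = {t1, t2}

{t1, t2}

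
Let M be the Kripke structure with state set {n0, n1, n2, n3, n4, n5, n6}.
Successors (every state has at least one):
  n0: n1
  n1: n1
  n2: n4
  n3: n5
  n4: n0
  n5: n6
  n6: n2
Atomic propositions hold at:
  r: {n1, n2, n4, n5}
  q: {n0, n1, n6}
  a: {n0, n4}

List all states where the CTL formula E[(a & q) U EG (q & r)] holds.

{n0, n1}

Sat(a & q) = {n0}
Sat(q & r) = {n1}
EG (q & r): greatest fixpoint, start Z0 = {n1}, keep only states in Sat with some successor in Z. Already a fixed point.
Sat(EG (q & r)) = {n1}
E[(a & q) U EG (q & r)]: least fixpoint, start Z0 = Sat(EG (q & r)) = {n1}, add states in Sat(a & q) with some successor in Z. Z1 = {n0, n1}; fixed.
Sat(E[(a & q) U EG (q & r)]) = {n0, n1}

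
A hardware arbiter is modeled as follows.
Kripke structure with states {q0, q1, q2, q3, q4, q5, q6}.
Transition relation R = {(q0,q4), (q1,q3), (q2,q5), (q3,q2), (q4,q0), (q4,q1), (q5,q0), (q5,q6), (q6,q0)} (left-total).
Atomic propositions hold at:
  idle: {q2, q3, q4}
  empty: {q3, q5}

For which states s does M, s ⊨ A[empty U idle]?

A[empty U idle]: least fixpoint, start Z0 = Sat(idle) = {q2, q3, q4}, add states in Sat(empty) with every successor in Z. Already a fixed point.
Sat(A[empty U idle]) = {q2, q3, q4}

{q2, q3, q4}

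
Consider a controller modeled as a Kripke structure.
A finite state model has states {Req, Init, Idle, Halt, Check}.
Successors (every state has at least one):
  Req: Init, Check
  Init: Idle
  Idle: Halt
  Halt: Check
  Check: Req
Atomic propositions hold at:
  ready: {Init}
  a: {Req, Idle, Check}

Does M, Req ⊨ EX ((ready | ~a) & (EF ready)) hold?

Sat(~a) = {Init, Halt}
Sat(ready | ~a) = {Init, Halt}
EF ready: least fixpoint, start Z0 = {Init}, add states with some successor in Z. Z1 = {Req, Init}; Z2 = {Req, Init, Check}; Z3 = {Req, Init, Halt, Check}; Z4 = {Req, Init, Idle, Halt, Check}; fixed.
Sat(EF ready) = {Req, Init, Idle, Halt, Check}
Sat((ready | ~a) & (EF ready)) = {Init, Halt}
Sat(EX ((ready | ~a) & (EF ready))) = {s : some successor in {Init, Halt}} = {Req, Idle}
Req ∈ Sat(EX ((ready | ~a) & (EF ready))) = {Req, Idle}, so the formula holds at Req.

Yes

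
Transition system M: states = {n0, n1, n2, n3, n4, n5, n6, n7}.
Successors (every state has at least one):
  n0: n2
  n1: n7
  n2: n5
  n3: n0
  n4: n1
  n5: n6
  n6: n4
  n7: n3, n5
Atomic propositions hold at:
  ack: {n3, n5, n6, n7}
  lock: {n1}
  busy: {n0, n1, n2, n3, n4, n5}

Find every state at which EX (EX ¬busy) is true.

{n2, n4, n7}

Sat(¬busy) = {n6, n7}
Sat(EX ¬busy) = {s : some successor in {n6, n7}} = {n1, n5}
Sat(EX (EX ¬busy)) = {s : some successor in {n1, n5}} = {n2, n4, n7}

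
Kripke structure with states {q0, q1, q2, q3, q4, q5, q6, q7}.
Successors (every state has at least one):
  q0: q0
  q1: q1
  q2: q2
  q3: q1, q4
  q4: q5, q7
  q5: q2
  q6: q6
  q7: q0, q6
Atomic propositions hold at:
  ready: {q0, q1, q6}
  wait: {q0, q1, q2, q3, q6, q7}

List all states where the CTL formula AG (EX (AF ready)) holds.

{q0, q1, q6, q7}

AF ready: least fixpoint, start Z0 = {q0, q1, q6}, add states with every successor in Z. Z1 = {q0, q1, q6, q7}; fixed.
Sat(AF ready) = {q0, q1, q6, q7}
Sat(EX (AF ready)) = {s : some successor in {q0, q1, q6, q7}} = {q0, q1, q3, q4, q6, q7}
AG (EX (AF ready)): greatest fixpoint, start Z0 = {q0, q1, q3, q4, q6, q7}, keep only states in Sat with every successor in Z. Z1 = {q0, q1, q3, q6, q7}; Z2 = {q0, q1, q6, q7}; fixed.
Sat(AG (EX (AF ready))) = {q0, q1, q6, q7}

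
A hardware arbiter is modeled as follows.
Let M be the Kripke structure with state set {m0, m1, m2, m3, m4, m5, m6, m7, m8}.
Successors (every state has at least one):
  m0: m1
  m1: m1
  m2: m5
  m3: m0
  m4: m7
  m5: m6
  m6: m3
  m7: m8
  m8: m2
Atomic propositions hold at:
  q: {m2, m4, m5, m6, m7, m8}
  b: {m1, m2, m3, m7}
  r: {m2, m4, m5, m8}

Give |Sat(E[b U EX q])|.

5

Sat(EX q) = {s : some successor in {m2, m4, m5, m6, m7, m8}} = {m2, m4, m5, m7, m8}
E[b U EX q]: least fixpoint, start Z0 = Sat(EX q) = {m2, m4, m5, m7, m8}, add states in Sat(b) with some successor in Z. Already a fixed point.
Sat(E[b U EX q]) = {m2, m4, m5, m7, m8}
|Sat(E[b U EX q])| = |{m2, m4, m5, m7, m8}| = 5.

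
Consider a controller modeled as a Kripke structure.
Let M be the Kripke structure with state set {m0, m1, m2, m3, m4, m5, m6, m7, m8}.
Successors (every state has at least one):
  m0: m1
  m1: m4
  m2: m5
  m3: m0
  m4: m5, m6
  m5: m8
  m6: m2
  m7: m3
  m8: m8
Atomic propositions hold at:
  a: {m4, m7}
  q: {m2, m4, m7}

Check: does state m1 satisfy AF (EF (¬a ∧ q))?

Yes

Sat(¬a) = {m0, m1, m2, m3, m5, m6, m8}
Sat(¬a ∧ q) = {m2}
EF (¬a ∧ q): least fixpoint, start Z0 = {m2}, add states with some successor in Z. Z1 = {m2, m6}; Z2 = {m2, m4, m6}; Z3 = {m1, m2, m4, m6}; Z4 = {m0, m1, m2, m4, m6}; Z5 = {m0, m1, m2, m3, m4, m6}; Z6 = {m0, m1, m2, m3, m4, m6, m7}; fixed.
Sat(EF (¬a ∧ q)) = {m0, m1, m2, m3, m4, m6, m7}
AF (EF (¬a ∧ q)): least fixpoint, start Z0 = {m0, m1, m2, m3, m4, m6, m7}, add states with every successor in Z. Already a fixed point.
Sat(AF (EF (¬a ∧ q))) = {m0, m1, m2, m3, m4, m6, m7}
m1 ∈ Sat(AF (EF (¬a ∧ q))) = {m0, m1, m2, m3, m4, m6, m7}, so the formula holds at m1.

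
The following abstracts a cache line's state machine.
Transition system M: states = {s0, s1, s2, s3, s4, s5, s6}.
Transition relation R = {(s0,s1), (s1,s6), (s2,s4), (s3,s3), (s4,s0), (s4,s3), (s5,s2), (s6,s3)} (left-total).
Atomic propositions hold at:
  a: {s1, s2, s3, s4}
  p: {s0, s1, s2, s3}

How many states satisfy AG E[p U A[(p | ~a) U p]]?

4

Sat(~a) = {s0, s5, s6}
Sat(p | ~a) = {s0, s1, s2, s3, s5, s6}
A[(p | ~a) U p]: least fixpoint, start Z0 = Sat(p) = {s0, s1, s2, s3}, add states in Sat(p | ~a) with every successor in Z. Z1 = {s0, s1, s2, s3, s5, s6}; fixed.
Sat(A[(p | ~a) U p]) = {s0, s1, s2, s3, s5, s6}
E[p U A[(p | ~a) U p]]: least fixpoint, start Z0 = Sat(A[(p | ~a) U p]) = {s0, s1, s2, s3, s5, s6}, add states in Sat(p) with some successor in Z. Already a fixed point.
Sat(E[p U A[(p | ~a) U p]]) = {s0, s1, s2, s3, s5, s6}
AG E[p U A[(p | ~a) U p]]: greatest fixpoint, start Z0 = {s0, s1, s2, s3, s5, s6}, keep only states in Sat with every successor in Z. Z1 = {s0, s1, s3, s5, s6}; Z2 = {s0, s1, s3, s6}; fixed.
Sat(AG E[p U A[(p | ~a) U p]]) = {s0, s1, s3, s6}
|Sat(AG E[p U A[(p | ~a) U p]])| = |{s0, s1, s3, s6}| = 4.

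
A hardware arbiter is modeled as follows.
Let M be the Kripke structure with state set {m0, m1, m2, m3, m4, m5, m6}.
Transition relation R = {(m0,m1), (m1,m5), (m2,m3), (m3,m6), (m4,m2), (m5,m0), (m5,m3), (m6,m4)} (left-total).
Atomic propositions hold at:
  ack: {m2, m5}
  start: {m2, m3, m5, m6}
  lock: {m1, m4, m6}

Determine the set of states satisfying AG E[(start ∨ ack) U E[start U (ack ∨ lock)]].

Sat(start ∨ ack) = {m2, m3, m5, m6}
Sat(ack ∨ lock) = {m1, m2, m4, m5, m6}
E[start U (ack ∨ lock)]: least fixpoint, start Z0 = Sat((ack ∨ lock)) = {m1, m2, m4, m5, m6}, add states in Sat(start) with some successor in Z. Z1 = {m1, m2, m3, m4, m5, m6}; fixed.
Sat(E[start U (ack ∨ lock)]) = {m1, m2, m3, m4, m5, m6}
E[(start ∨ ack) U E[start U (ack ∨ lock)]]: least fixpoint, start Z0 = Sat(E[start U (ack ∨ lock)]) = {m1, m2, m3, m4, m5, m6}, add states in Sat(start ∨ ack) with some successor in Z. Already a fixed point.
Sat(E[(start ∨ ack) U E[start U (ack ∨ lock)]]) = {m1, m2, m3, m4, m5, m6}
AG E[(start ∨ ack) U E[start U (ack ∨ lock)]]: greatest fixpoint, start Z0 = {m1, m2, m3, m4, m5, m6}, keep only states in Sat with every successor in Z. Z1 = {m1, m2, m3, m4, m6}; Z2 = {m2, m3, m4, m6}; fixed.
Sat(AG E[(start ∨ ack) U E[start U (ack ∨ lock)]]) = {m2, m3, m4, m6}

{m2, m3, m4, m6}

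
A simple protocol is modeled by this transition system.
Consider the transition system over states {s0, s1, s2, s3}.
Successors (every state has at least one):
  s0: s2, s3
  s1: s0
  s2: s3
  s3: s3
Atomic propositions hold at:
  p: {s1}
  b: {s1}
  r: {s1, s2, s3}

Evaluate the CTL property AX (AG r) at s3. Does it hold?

AG r: greatest fixpoint, start Z0 = {s1, s2, s3}, keep only states in Sat with every successor in Z. Z1 = {s2, s3}; fixed.
Sat(AG r) = {s2, s3}
Sat(AX (AG r)) = {s : every successor in {s2, s3}} = {s0, s2, s3}
s3 ∈ Sat(AX (AG r)) = {s0, s2, s3}, so the formula holds at s3.

Yes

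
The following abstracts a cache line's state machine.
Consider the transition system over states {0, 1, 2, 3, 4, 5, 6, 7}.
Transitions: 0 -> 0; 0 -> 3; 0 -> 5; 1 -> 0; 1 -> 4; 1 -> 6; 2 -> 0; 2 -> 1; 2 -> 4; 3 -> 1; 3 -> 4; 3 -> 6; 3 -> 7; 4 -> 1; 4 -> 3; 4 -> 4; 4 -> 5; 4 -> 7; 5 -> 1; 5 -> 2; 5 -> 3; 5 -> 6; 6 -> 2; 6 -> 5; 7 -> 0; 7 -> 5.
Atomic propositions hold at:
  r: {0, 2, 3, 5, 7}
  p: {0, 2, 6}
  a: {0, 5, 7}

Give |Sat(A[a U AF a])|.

AF a: least fixpoint, start Z0 = {0, 5, 7}, add states with every successor in Z. Already a fixed point.
Sat(AF a) = {0, 5, 7}
A[a U AF a]: least fixpoint, start Z0 = Sat(AF a) = {0, 5, 7}, add states in Sat(a) with every successor in Z. Already a fixed point.
Sat(A[a U AF a]) = {0, 5, 7}
|Sat(A[a U AF a])| = |{0, 5, 7}| = 3.

3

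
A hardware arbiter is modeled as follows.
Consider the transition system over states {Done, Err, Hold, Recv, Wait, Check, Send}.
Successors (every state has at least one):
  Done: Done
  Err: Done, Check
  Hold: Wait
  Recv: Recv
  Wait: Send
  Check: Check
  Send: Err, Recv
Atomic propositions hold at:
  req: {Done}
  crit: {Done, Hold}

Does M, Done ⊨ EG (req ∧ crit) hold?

Yes

Sat(req ∧ crit) = {Done}
EG (req ∧ crit): greatest fixpoint, start Z0 = {Done}, keep only states in Sat with some successor in Z. Already a fixed point.
Sat(EG (req ∧ crit)) = {Done}
Done ∈ Sat(EG (req ∧ crit)) = {Done}, so the formula holds at Done.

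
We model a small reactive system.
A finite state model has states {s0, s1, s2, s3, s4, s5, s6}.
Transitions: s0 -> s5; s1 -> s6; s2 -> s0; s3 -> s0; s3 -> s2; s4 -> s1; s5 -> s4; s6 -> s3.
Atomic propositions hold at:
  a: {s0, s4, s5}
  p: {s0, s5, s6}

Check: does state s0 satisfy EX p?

Yes

Sat(EX p) = {s : some successor in {s0, s5, s6}} = {s0, s1, s2, s3}
s0 ∈ Sat(EX p) = {s0, s1, s2, s3}, so the formula holds at s0.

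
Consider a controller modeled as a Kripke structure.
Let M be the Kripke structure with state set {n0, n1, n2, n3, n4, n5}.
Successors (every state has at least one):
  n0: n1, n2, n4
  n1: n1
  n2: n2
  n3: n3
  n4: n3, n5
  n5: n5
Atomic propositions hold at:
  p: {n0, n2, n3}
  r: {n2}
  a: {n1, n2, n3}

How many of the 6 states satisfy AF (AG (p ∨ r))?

Sat(p ∨ r) = {n0, n2, n3}
AG (p ∨ r): greatest fixpoint, start Z0 = {n0, n2, n3}, keep only states in Sat with every successor in Z. Z1 = {n2, n3}; fixed.
Sat(AG (p ∨ r)) = {n2, n3}
AF (AG (p ∨ r)): least fixpoint, start Z0 = {n2, n3}, add states with every successor in Z. Already a fixed point.
Sat(AF (AG (p ∨ r))) = {n2, n3}
|Sat(AF (AG (p ∨ r)))| = |{n2, n3}| = 2.

2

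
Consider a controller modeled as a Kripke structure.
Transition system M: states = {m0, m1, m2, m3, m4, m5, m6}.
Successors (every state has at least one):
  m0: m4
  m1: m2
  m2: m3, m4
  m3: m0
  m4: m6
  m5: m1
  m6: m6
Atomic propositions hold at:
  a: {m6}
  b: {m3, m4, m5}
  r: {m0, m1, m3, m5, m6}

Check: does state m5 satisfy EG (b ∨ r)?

No

Sat(b ∨ r) = {m0, m1, m3, m4, m5, m6}
EG (b ∨ r): greatest fixpoint, start Z0 = {m0, m1, m3, m4, m5, m6}, keep only states in Sat with some successor in Z. Z1 = {m0, m3, m4, m5, m6}; Z2 = {m0, m3, m4, m6}; fixed.
Sat(EG (b ∨ r)) = {m0, m3, m4, m6}
m5 ∉ Sat(EG (b ∨ r)) = {m0, m3, m4, m6}, so the formula does not hold at m5.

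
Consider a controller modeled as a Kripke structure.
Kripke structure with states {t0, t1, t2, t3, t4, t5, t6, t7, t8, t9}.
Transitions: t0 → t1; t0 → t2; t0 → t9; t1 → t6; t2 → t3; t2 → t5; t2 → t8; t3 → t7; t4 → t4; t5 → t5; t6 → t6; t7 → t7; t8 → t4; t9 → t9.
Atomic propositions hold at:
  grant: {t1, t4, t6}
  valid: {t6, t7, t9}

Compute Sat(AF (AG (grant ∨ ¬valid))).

Sat(¬valid) = {t0, t1, t2, t3, t4, t5, t8}
Sat(grant ∨ ¬valid) = {t0, t1, t2, t3, t4, t5, t6, t8}
AG (grant ∨ ¬valid): greatest fixpoint, start Z0 = {t0, t1, t2, t3, t4, t5, t6, t8}, keep only states in Sat with every successor in Z. Z1 = {t1, t2, t4, t5, t6, t8}; Z2 = {t1, t4, t5, t6, t8}; fixed.
Sat(AG (grant ∨ ¬valid)) = {t1, t4, t5, t6, t8}
AF (AG (grant ∨ ¬valid)): least fixpoint, start Z0 = {t1, t4, t5, t6, t8}, add states with every successor in Z. Already a fixed point.
Sat(AF (AG (grant ∨ ¬valid))) = {t1, t4, t5, t6, t8}

{t1, t4, t5, t6, t8}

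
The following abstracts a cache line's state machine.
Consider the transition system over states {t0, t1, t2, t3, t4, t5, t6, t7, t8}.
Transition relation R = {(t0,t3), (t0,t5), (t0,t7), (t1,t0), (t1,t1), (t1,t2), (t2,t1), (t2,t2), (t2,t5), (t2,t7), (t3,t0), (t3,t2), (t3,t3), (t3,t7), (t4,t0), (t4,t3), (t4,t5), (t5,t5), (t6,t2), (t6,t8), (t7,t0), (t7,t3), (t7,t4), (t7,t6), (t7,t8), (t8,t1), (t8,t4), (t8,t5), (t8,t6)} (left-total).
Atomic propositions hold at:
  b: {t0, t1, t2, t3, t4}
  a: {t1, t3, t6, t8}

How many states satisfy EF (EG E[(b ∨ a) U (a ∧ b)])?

8

Sat(b ∨ a) = {t0, t1, t2, t3, t4, t6, t8}
Sat(a ∧ b) = {t1, t3}
E[(b ∨ a) U (a ∧ b)]: least fixpoint, start Z0 = Sat((a ∧ b)) = {t1, t3}, add states in Sat(b ∨ a) with some successor in Z. Z1 = {t0, t1, t2, t3, t4, t8}; Z2 = {t0, t1, t2, t3, t4, t6, t8}; fixed.
Sat(E[(b ∨ a) U (a ∧ b)]) = {t0, t1, t2, t3, t4, t6, t8}
EG E[(b ∨ a) U (a ∧ b)]: greatest fixpoint, start Z0 = {t0, t1, t2, t3, t4, t6, t8}, keep only states in Sat with some successor in Z. Already a fixed point.
Sat(EG E[(b ∨ a) U (a ∧ b)]) = {t0, t1, t2, t3, t4, t6, t8}
EF (EG E[(b ∨ a) U (a ∧ b)]): least fixpoint, start Z0 = {t0, t1, t2, t3, t4, t6, t8}, add states with some successor in Z. Z1 = {t0, t1, t2, t3, t4, t6, t7, t8}; fixed.
Sat(EF (EG E[(b ∨ a) U (a ∧ b)])) = {t0, t1, t2, t3, t4, t6, t7, t8}
|Sat(EF (EG E[(b ∨ a) U (a ∧ b)]))| = |{t0, t1, t2, t3, t4, t6, t7, t8}| = 8.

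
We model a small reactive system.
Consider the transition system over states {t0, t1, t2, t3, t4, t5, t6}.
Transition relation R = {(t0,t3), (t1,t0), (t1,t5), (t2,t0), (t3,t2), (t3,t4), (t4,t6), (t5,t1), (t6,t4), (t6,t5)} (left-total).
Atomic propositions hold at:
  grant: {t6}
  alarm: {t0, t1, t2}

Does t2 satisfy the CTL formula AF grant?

No

AF grant: least fixpoint, start Z0 = {t6}, add states with every successor in Z. Z1 = {t4, t6}; fixed.
Sat(AF grant) = {t4, t6}
t2 ∉ Sat(AF grant) = {t4, t6}, so the formula does not hold at t2.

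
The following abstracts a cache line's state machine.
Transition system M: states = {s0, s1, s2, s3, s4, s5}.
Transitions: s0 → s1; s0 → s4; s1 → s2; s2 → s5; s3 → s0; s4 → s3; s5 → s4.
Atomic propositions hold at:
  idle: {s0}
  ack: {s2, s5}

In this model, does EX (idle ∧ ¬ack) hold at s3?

Sat(¬ack) = {s0, s1, s3, s4}
Sat(idle ∧ ¬ack) = {s0}
Sat(EX (idle ∧ ¬ack)) = {s : some successor in {s0}} = {s3}
s3 ∈ Sat(EX (idle ∧ ¬ack)) = {s3}, so the formula holds at s3.

Yes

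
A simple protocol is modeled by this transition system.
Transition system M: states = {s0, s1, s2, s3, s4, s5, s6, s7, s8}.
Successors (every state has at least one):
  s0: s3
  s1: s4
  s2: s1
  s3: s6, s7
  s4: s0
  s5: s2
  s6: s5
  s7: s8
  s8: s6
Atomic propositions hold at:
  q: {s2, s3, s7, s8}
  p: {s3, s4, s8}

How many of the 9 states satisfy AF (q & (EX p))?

1

Sat(EX p) = {s : some successor in {s3, s4, s8}} = {s0, s1, s7}
Sat(q & (EX p)) = {s7}
AF (q & (EX p)): least fixpoint, start Z0 = {s7}, add states with every successor in Z. Already a fixed point.
Sat(AF (q & (EX p))) = {s7}
|Sat(AF (q & (EX p)))| = |{s7}| = 1.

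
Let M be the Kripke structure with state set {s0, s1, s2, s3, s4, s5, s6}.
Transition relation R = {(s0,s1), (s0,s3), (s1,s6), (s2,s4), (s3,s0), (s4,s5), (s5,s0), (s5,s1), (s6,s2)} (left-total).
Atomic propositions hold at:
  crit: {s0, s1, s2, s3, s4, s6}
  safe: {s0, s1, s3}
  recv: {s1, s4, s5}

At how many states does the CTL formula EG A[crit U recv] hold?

5

A[crit U recv]: least fixpoint, start Z0 = Sat(recv) = {s1, s4, s5}, add states in Sat(crit) with every successor in Z. Z1 = {s1, s2, s4, s5}; Z2 = {s1, s2, s4, s5, s6}; fixed.
Sat(A[crit U recv]) = {s1, s2, s4, s5, s6}
EG A[crit U recv]: greatest fixpoint, start Z0 = {s1, s2, s4, s5, s6}, keep only states in Sat with some successor in Z. Already a fixed point.
Sat(EG A[crit U recv]) = {s1, s2, s4, s5, s6}
|Sat(EG A[crit U recv])| = |{s1, s2, s4, s5, s6}| = 5.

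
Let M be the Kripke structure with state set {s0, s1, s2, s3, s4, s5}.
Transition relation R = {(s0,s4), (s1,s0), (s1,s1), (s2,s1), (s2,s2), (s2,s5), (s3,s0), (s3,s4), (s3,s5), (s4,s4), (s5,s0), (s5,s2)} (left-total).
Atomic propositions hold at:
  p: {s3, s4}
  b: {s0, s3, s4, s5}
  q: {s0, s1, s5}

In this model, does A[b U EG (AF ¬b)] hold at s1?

Yes

Sat(¬b) = {s1, s2}
AF ¬b: least fixpoint, start Z0 = {s1, s2}, add states with every successor in Z. Already a fixed point.
Sat(AF ¬b) = {s1, s2}
EG (AF ¬b): greatest fixpoint, start Z0 = {s1, s2}, keep only states in Sat with some successor in Z. Already a fixed point.
Sat(EG (AF ¬b)) = {s1, s2}
A[b U EG (AF ¬b)]: least fixpoint, start Z0 = Sat(EG (AF ¬b)) = {s1, s2}, add states in Sat(b) with every successor in Z. Already a fixed point.
Sat(A[b U EG (AF ¬b)]) = {s1, s2}
s1 ∈ Sat(A[b U EG (AF ¬b)]) = {s1, s2}, so the formula holds at s1.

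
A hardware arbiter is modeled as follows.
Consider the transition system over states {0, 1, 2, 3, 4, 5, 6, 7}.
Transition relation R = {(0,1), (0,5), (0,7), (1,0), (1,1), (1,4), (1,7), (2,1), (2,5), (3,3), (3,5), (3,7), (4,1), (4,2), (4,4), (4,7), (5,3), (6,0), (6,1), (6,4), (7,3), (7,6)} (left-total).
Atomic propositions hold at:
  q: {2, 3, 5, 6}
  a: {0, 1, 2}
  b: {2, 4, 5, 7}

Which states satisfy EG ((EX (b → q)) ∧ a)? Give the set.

Sat(b → q) = {0, 1, 2, 3, 5, 6}
Sat(EX (b → q)) = {s : some successor in {0, 1, 2, 3, 5, 6}} = {0, 1, 2, 3, 4, 5, 6, 7}
Sat((EX (b → q)) ∧ a) = {0, 1, 2}
EG ((EX (b → q)) ∧ a): greatest fixpoint, start Z0 = {0, 1, 2}, keep only states in Sat with some successor in Z. Already a fixed point.
Sat(EG ((EX (b → q)) ∧ a)) = {0, 1, 2}

{0, 1, 2}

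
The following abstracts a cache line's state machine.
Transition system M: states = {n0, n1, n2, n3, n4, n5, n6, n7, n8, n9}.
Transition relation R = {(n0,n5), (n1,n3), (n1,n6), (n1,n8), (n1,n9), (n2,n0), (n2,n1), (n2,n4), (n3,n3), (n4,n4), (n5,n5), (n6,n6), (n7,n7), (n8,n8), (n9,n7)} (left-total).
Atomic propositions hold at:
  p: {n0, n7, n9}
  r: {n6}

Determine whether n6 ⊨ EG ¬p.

Yes

Sat(¬p) = {n1, n2, n3, n4, n5, n6, n8}
EG ¬p: greatest fixpoint, start Z0 = {n1, n2, n3, n4, n5, n6, n8}, keep only states in Sat with some successor in Z. Already a fixed point.
Sat(EG ¬p) = {n1, n2, n3, n4, n5, n6, n8}
n6 ∈ Sat(EG ¬p) = {n1, n2, n3, n4, n5, n6, n8}, so the formula holds at n6.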